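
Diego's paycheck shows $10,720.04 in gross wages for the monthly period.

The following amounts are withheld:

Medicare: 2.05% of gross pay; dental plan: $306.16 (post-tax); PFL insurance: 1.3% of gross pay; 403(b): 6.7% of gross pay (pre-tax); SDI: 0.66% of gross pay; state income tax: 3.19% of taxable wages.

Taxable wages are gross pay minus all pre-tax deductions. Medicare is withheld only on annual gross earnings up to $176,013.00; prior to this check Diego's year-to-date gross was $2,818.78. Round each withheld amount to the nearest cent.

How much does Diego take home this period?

$8,946.71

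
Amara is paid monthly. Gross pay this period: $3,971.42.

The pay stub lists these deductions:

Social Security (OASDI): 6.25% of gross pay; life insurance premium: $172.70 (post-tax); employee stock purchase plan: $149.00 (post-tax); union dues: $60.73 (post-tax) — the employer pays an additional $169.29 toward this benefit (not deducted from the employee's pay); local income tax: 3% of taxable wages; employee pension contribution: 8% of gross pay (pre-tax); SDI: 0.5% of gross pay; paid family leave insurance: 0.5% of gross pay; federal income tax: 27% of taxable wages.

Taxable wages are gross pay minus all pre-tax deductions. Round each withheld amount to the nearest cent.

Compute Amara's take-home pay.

$1,887.24

Employee pension contribution: $3,971.42 × 0.08 = $317.71
Taxable wages = $3,971.42 − $317.71 = $3,653.71
Local income tax: $3,653.71 × 0.03 = $109.61
Federal income tax: $3,653.71 × 0.27 = $986.50
Social Security (OASDI): $3,971.42 × 0.0625 = $248.21
SDI: $3,971.42 × 0.005 = $19.86
Paid family leave insurance: $3,971.42 × 0.005 = $19.86
Union dues: $60.73
Life insurance premium: $172.70
Employee stock purchase plan: $149.00
(Employer's $169.29 toward union dues is not withheld from the employee.)
Total deductions = $317.71 + $109.61 + $986.50 + $248.21 + $19.86 + $19.86 + $60.73 + $172.70 + $149.00 = $2,084.18
Net pay = $3,971.42 − $2,084.18 = $1,887.24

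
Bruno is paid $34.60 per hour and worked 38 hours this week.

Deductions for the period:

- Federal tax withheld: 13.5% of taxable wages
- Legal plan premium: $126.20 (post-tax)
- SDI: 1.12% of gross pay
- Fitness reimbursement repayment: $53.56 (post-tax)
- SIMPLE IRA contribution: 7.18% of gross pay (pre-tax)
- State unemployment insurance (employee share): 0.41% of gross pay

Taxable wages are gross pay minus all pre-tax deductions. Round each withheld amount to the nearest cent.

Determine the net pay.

$855.77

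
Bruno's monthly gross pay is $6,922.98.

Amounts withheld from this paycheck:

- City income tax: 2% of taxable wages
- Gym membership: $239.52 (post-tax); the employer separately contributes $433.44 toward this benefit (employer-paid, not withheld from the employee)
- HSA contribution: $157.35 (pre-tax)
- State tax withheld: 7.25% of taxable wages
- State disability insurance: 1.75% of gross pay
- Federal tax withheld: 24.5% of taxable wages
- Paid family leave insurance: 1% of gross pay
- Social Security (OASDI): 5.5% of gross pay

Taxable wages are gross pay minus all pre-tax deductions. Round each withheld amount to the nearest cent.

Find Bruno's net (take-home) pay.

$3,671.57

HSA contribution: $157.35
Taxable wages = $6,922.98 − $157.35 = $6,765.63
Federal tax withheld: $6,765.63 × 0.245 = $1,657.58
City income tax: $6,765.63 × 0.02 = $135.31
State tax withheld: $6,765.63 × 0.0725 = $490.51
Social Security (OASDI): $6,922.98 × 0.055 = $380.76
State disability insurance: $6,922.98 × 0.0175 = $121.15
Paid family leave insurance: $6,922.98 × 0.01 = $69.23
Gym membership: $239.52
(Employer's $433.44 toward gym membership is not withheld from the employee.)
Total deductions = $157.35 + $1,657.58 + $135.31 + $490.51 + $380.76 + $121.15 + $69.23 + $239.52 = $3,251.41
Net pay = $6,922.98 − $3,251.41 = $3,671.57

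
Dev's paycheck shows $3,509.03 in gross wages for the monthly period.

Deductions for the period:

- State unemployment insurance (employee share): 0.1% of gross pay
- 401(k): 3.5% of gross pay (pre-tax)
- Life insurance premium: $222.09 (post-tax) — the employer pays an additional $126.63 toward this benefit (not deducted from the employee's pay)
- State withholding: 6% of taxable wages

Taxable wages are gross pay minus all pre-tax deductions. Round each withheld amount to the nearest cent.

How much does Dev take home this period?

$2,957.44

401(k): $3,509.03 × 0.035 = $122.82
Taxable wages = $3,509.03 − $122.82 = $3,386.21
State withholding: $3,386.21 × 0.06 = $203.17
State unemployment insurance (employee share): $3,509.03 × 0.001 = $3.51
Life insurance premium: $222.09
(Employer's $126.63 toward life insurance premium is not withheld from the employee.)
Total deductions = $122.82 + $203.17 + $3.51 + $222.09 = $551.59
Net pay = $3,509.03 − $551.59 = $2,957.44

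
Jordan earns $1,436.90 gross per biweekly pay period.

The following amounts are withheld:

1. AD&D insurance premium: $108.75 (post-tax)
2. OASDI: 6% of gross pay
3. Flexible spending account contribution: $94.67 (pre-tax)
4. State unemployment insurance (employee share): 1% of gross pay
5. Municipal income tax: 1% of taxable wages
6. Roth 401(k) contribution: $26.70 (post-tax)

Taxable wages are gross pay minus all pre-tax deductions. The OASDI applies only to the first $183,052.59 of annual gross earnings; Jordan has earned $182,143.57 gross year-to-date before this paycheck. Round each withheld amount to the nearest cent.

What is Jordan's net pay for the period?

$1,124.45

Flexible spending account contribution: $94.67
Taxable wages = $1,436.90 − $94.67 = $1,342.23
Municipal income tax: $1,342.23 × 0.01 = $13.42
State unemployment insurance (employee share): $1,436.90 × 0.01 = $14.37
OASDI: only $183,052.59 − $182,143.57 = $909.02 of this check is subject → $909.02 × 0.06 = $54.54
AD&D insurance premium: $108.75
Roth 401(k) contribution: $26.70
Total deductions = $94.67 + $13.42 + $14.37 + $54.54 + $108.75 + $26.70 = $312.45
Net pay = $1,436.90 − $312.45 = $1,124.45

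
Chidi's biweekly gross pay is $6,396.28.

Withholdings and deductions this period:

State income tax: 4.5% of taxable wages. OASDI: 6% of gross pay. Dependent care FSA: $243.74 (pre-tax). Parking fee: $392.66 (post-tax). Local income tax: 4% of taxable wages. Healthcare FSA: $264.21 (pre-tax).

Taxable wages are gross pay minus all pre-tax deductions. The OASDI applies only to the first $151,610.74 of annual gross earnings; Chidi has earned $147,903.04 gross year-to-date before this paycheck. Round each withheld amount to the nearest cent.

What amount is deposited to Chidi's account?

Dependent care FSA: $243.74
Healthcare FSA: $264.21
Pre-tax total = $243.74 + $264.21 = $507.95
Taxable wages = $6,396.28 − $507.95 = $5,888.33
Local income tax: $5,888.33 × 0.04 = $235.53
State income tax: $5,888.33 × 0.045 = $264.97
OASDI: only $151,610.74 − $147,903.04 = $3,707.70 of this check is subject → $3,707.70 × 0.06 = $222.46
Parking fee: $392.66
Total deductions = $243.74 + $264.21 + $235.53 + $264.97 + $222.46 + $392.66 = $1,623.57
Net pay = $6,396.28 − $1,623.57 = $4,772.71

$4,772.71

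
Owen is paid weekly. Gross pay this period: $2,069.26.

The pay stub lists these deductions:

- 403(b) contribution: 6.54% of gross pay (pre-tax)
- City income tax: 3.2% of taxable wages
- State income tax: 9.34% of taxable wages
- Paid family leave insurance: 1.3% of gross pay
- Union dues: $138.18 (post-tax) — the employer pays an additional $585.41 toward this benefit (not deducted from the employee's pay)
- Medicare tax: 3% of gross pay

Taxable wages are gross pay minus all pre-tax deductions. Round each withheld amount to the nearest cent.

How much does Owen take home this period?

$1,464.25

403(b) contribution: $2,069.26 × 0.0654 = $135.33
Taxable wages = $2,069.26 − $135.33 = $1,933.93
City income tax: $1,933.93 × 0.032 = $61.89
State income tax: $1,933.93 × 0.0934 = $180.63
Medicare tax: $2,069.26 × 0.03 = $62.08
Paid family leave insurance: $2,069.26 × 0.013 = $26.90
Union dues: $138.18
(Employer's $585.41 toward union dues is not withheld from the employee.)
Total deductions = $135.33 + $61.89 + $180.63 + $62.08 + $26.90 + $138.18 = $605.01
Net pay = $2,069.26 − $605.01 = $1,464.25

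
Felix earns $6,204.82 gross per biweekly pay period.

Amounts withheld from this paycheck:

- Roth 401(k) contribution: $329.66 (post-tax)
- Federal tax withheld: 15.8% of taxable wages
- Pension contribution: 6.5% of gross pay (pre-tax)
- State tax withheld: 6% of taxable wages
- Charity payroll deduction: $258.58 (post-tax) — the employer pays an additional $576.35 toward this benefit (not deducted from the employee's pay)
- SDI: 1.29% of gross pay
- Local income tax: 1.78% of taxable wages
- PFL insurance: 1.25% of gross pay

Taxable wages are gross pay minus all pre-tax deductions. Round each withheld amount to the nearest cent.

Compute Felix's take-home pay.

$3,687.67

Pension contribution: $6,204.82 × 0.065 = $403.31
Taxable wages = $6,204.82 − $403.31 = $5,801.51
Federal tax withheld: $5,801.51 × 0.158 = $916.64
Local income tax: $5,801.51 × 0.0178 = $103.27
State tax withheld: $5,801.51 × 0.06 = $348.09
SDI: $6,204.82 × 0.0129 = $80.04
PFL insurance: $6,204.82 × 0.0125 = $77.56
Charity payroll deduction: $258.58
Roth 401(k) contribution: $329.66
(Employer's $576.35 toward charity payroll deduction is not withheld from the employee.)
Total deductions = $403.31 + $916.64 + $103.27 + $348.09 + $80.04 + $77.56 + $258.58 + $329.66 = $2,517.15
Net pay = $6,204.82 − $2,517.15 = $3,687.67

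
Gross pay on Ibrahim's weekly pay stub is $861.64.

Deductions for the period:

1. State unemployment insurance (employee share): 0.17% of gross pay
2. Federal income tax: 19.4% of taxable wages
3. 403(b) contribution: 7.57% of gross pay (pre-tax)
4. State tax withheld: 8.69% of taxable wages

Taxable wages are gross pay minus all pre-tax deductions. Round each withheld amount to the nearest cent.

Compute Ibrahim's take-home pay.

403(b) contribution: $861.64 × 0.0757 = $65.23
Taxable wages = $861.64 − $65.23 = $796.41
Federal income tax: $796.41 × 0.194 = $154.50
State tax withheld: $796.41 × 0.0869 = $69.21
State unemployment insurance (employee share): $861.64 × 0.0017 = $1.46
Total deductions = $65.23 + $154.50 + $69.21 + $1.46 = $290.40
Net pay = $861.64 − $290.40 = $571.24

$571.24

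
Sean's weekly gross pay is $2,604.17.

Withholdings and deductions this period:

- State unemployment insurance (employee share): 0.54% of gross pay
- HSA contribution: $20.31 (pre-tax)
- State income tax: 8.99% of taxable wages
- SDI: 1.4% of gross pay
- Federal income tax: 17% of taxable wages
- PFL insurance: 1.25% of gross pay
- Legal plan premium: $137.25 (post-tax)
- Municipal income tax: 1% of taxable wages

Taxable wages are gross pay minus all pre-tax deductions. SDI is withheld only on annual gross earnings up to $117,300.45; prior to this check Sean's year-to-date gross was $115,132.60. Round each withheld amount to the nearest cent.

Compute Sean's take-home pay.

$1,672.26

HSA contribution: $20.31
Taxable wages = $2,604.17 − $20.31 = $2,583.86
State income tax: $2,583.86 × 0.0899 = $232.29
Federal income tax: $2,583.86 × 0.17 = $439.26
Municipal income tax: $2,583.86 × 0.01 = $25.84
SDI: only $117,300.45 − $115,132.60 = $2,167.85 of this check is subject → $2,167.85 × 0.014 = $30.35
State unemployment insurance (employee share): $2,604.17 × 0.0054 = $14.06
PFL insurance: $2,604.17 × 0.0125 = $32.55
Legal plan premium: $137.25
Total deductions = $20.31 + $232.29 + $439.26 + $25.84 + $30.35 + $14.06 + $32.55 + $137.25 = $931.91
Net pay = $2,604.17 − $931.91 = $1,672.26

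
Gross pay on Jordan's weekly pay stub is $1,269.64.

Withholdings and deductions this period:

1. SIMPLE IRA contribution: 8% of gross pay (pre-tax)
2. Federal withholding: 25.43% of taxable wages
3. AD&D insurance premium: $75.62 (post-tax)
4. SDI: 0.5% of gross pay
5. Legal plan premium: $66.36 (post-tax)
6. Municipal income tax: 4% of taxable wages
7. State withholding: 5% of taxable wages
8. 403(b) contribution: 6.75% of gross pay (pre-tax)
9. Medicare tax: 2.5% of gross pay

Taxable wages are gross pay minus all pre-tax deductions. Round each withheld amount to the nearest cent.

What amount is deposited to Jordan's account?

403(b) contribution: $1,269.64 × 0.0675 = $85.70
SIMPLE IRA contribution: $1,269.64 × 0.08 = $101.57
Pre-tax total = $85.70 + $101.57 = $187.27
Taxable wages = $1,269.64 − $187.27 = $1,082.37
Federal withholding: $1,082.37 × 0.2543 = $275.25
State withholding: $1,082.37 × 0.05 = $54.12
Municipal income tax: $1,082.37 × 0.04 = $43.29
Medicare tax: $1,269.64 × 0.025 = $31.74
SDI: $1,269.64 × 0.005 = $6.35
AD&D insurance premium: $75.62
Legal plan premium: $66.36
Total deductions = $85.70 + $101.57 + $275.25 + $54.12 + $43.29 + $31.74 + $6.35 + $75.62 + $66.36 = $740.00
Net pay = $1,269.64 − $740.00 = $529.64

$529.64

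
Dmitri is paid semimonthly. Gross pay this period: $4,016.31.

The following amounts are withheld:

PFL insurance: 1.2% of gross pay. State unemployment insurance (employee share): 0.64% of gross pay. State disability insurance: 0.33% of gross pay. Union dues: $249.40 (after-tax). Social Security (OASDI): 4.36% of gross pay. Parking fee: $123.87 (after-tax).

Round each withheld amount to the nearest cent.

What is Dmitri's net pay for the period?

$3,380.78

Social Security (OASDI): $4,016.31 × 0.0436 = $175.11
State unemployment insurance (employee share): $4,016.31 × 0.0064 = $25.70
PFL insurance: $4,016.31 × 0.012 = $48.20
State disability insurance: $4,016.31 × 0.0033 = $13.25
Union dues: $249.40
Parking fee: $123.87
Total deductions = $175.11 + $25.70 + $48.20 + $13.25 + $249.40 + $123.87 = $635.53
Net pay = $4,016.31 − $635.53 = $3,380.78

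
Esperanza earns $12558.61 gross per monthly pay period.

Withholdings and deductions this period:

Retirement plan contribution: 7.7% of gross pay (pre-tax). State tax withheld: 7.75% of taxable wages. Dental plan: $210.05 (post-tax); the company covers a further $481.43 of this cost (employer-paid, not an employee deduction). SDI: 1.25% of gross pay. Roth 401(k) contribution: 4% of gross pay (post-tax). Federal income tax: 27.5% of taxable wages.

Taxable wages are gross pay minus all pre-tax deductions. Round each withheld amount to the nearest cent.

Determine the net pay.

$6636.19

Retirement plan contribution: $12558.61 × 0.077 = $967.01
Taxable wages = $12558.61 − $967.01 = $11591.60
Federal income tax: $11591.60 × 0.275 = $3187.69
State tax withheld: $11591.60 × 0.0775 = $898.35
SDI: $12558.61 × 0.0125 = $156.98
Roth 401(k) contribution: $12558.61 × 0.04 = $502.34
Dental plan: $210.05
(Employer's $481.43 toward dental plan is not withheld from the employee.)
Total deductions = $967.01 + $3187.69 + $898.35 + $156.98 + $502.34 + $210.05 = $5922.42
Net pay = $12558.61 − $5922.42 = $6636.19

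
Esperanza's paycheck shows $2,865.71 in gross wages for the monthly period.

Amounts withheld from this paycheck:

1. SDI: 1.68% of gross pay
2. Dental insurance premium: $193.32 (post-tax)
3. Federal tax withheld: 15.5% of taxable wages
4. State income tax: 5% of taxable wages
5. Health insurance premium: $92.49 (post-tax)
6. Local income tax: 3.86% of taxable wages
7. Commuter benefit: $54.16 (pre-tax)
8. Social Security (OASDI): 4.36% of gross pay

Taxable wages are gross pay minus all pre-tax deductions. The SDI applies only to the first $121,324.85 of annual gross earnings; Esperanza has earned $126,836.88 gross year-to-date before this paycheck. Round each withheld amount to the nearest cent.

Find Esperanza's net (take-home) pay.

Commuter benefit: $54.16
Taxable wages = $2,865.71 − $54.16 = $2,811.55
State income tax: $2,811.55 × 0.05 = $140.58
Local income tax: $2,811.55 × 0.0386 = $108.53
Federal tax withheld: $2,811.55 × 0.155 = $435.79
SDI: annual cap $121,324.85 already reached (YTD $126,836.88), so $0.00
Social Security (OASDI): $2,865.71 × 0.0436 = $124.94
Health insurance premium: $92.49
Dental insurance premium: $193.32
Total deductions = $54.16 + $140.58 + $108.53 + $435.79 + $0.00 + $124.94 + $92.49 + $193.32 = $1,149.81
Net pay = $2,865.71 − $1,149.81 = $1,715.90

$1,715.90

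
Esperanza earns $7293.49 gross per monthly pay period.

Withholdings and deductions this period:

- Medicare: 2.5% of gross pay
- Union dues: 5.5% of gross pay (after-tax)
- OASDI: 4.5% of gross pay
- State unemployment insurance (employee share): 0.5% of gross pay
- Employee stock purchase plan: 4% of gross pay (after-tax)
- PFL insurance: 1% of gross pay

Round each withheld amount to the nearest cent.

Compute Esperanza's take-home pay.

$5980.66

OASDI: $7293.49 × 0.045 = $328.21
State unemployment insurance (employee share): $7293.49 × 0.005 = $36.47
Medicare: $7293.49 × 0.025 = $182.34
PFL insurance: $7293.49 × 0.01 = $72.93
Union dues: $7293.49 × 0.055 = $401.14
Employee stock purchase plan: $7293.49 × 0.04 = $291.74
Total deductions = $328.21 + $36.47 + $182.34 + $72.93 + $401.14 + $291.74 = $1312.83
Net pay = $7293.49 − $1312.83 = $5980.66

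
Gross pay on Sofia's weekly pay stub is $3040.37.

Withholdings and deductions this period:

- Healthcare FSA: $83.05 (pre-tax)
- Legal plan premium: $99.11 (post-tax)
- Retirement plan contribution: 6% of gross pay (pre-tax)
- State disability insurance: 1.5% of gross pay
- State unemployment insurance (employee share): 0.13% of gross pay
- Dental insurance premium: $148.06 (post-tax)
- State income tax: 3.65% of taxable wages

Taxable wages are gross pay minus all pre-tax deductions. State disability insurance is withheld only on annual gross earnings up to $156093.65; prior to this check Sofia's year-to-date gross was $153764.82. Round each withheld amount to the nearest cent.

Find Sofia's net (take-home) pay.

$2387.57

Healthcare FSA: $83.05
Retirement plan contribution: $3040.37 × 0.06 = $182.42
Pre-tax total = $83.05 + $182.42 = $265.47
Taxable wages = $3040.37 − $265.47 = $2774.90
State income tax: $2774.90 × 0.0365 = $101.28
State disability insurance: only $156093.65 − $153764.82 = $2328.83 of this check is subject → $2328.83 × 0.015 = $34.93
State unemployment insurance (employee share): $3040.37 × 0.0013 = $3.95
Legal plan premium: $99.11
Dental insurance premium: $148.06
Total deductions = $83.05 + $182.42 + $101.28 + $34.93 + $3.95 + $99.11 + $148.06 = $652.80
Net pay = $3040.37 − $652.80 = $2387.57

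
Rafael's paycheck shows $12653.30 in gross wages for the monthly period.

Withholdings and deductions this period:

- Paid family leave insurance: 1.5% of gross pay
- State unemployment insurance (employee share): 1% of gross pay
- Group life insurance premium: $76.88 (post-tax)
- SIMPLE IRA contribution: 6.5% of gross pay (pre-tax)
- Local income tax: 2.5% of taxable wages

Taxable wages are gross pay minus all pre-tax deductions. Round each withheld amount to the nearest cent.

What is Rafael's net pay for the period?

$11141.86

SIMPLE IRA contribution: $12653.30 × 0.065 = $822.46
Taxable wages = $12653.30 − $822.46 = $11830.84
Local income tax: $11830.84 × 0.025 = $295.77
Paid family leave insurance: $12653.30 × 0.015 = $189.80
State unemployment insurance (employee share): $12653.30 × 0.01 = $126.53
Group life insurance premium: $76.88
Total deductions = $822.46 + $295.77 + $189.80 + $126.53 + $76.88 = $1511.44
Net pay = $12653.30 − $1511.44 = $11141.86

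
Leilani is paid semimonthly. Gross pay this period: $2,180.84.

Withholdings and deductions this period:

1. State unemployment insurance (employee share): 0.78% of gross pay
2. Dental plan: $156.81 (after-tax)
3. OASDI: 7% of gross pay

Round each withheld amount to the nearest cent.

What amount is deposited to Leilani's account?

$1,854.36

OASDI: $2,180.84 × 0.07 = $152.66
State unemployment insurance (employee share): $2,180.84 × 0.0078 = $17.01
Dental plan: $156.81
Total deductions = $152.66 + $17.01 + $156.81 = $326.48
Net pay = $2,180.84 − $326.48 = $1,854.36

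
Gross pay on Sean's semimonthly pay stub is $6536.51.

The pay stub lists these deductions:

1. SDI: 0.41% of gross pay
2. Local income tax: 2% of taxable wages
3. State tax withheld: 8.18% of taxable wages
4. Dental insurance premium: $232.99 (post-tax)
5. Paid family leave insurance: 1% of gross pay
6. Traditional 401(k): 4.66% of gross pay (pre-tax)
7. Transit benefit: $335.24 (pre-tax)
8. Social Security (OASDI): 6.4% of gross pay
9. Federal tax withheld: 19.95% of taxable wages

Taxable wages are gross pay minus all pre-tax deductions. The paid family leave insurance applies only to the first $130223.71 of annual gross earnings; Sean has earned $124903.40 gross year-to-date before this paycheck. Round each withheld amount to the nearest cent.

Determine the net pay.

$3388.67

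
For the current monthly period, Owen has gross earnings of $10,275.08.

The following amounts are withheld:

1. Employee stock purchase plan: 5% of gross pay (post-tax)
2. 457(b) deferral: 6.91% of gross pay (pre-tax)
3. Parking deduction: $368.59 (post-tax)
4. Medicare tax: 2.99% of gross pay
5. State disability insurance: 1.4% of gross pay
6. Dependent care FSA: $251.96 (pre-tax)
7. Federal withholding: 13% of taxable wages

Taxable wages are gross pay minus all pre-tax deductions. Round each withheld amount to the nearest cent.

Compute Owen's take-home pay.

$6,769.00

Dependent care FSA: $251.96
457(b) deferral: $10,275.08 × 0.0691 = $710.01
Pre-tax total = $251.96 + $710.01 = $961.97
Taxable wages = $10,275.08 − $961.97 = $9,313.11
Federal withholding: $9,313.11 × 0.13 = $1,210.70
Medicare tax: $10,275.08 × 0.0299 = $307.22
State disability insurance: $10,275.08 × 0.014 = $143.85
Employee stock purchase plan: $10,275.08 × 0.05 = $513.75
Parking deduction: $368.59
Total deductions = $251.96 + $710.01 + $1,210.70 + $307.22 + $143.85 + $513.75 + $368.59 = $3,506.08
Net pay = $10,275.08 − $3,506.08 = $6,769.00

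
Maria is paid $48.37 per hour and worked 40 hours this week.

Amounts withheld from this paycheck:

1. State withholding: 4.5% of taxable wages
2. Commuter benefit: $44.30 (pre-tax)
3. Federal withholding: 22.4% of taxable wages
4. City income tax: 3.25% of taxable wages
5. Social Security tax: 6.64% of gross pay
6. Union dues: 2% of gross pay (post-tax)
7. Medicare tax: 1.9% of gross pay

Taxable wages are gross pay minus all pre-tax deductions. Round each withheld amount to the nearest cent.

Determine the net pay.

$1116.59

Gross pay: 40 × $48.37 = $1934.80
Commuter benefit: $44.30
Taxable wages = $1934.80 − $44.30 = $1890.50
State withholding: $1890.50 × 0.045 = $85.07
Federal withholding: $1890.50 × 0.224 = $423.47
City income tax: $1890.50 × 0.0325 = $61.44
Social Security tax: $1934.80 × 0.0664 = $128.47
Medicare tax: $1934.80 × 0.019 = $36.76
Union dues: $1934.80 × 0.02 = $38.70
Total deductions = $44.30 + $85.07 + $423.47 + $61.44 + $128.47 + $36.76 + $38.70 = $818.21
Net pay = $1934.80 − $818.21 = $1116.59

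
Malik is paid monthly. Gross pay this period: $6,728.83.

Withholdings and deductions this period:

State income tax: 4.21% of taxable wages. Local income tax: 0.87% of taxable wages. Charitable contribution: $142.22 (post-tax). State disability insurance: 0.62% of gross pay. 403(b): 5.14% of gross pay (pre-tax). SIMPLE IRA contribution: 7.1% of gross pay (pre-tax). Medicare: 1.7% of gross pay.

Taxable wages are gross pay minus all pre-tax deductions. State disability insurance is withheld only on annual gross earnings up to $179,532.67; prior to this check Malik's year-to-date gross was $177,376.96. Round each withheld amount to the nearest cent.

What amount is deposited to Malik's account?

$5,335.25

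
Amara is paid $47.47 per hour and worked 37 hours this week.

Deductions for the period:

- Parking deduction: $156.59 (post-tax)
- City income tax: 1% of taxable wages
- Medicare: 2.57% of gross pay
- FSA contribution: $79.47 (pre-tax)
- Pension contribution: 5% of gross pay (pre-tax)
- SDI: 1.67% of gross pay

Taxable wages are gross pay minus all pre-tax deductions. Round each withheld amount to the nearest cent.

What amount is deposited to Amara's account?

Gross pay: 37 × $47.47 = $1,756.39
FSA contribution: $79.47
Pension contribution: $1,756.39 × 0.05 = $87.82
Pre-tax total = $79.47 + $87.82 = $167.29
Taxable wages = $1,756.39 − $167.29 = $1,589.10
City income tax: $1,589.10 × 0.01 = $15.89
SDI: $1,756.39 × 0.0167 = $29.33
Medicare: $1,756.39 × 0.0257 = $45.14
Parking deduction: $156.59
Total deductions = $79.47 + $87.82 + $15.89 + $29.33 + $45.14 + $156.59 = $414.24
Net pay = $1,756.39 − $414.24 = $1,342.15

$1,342.15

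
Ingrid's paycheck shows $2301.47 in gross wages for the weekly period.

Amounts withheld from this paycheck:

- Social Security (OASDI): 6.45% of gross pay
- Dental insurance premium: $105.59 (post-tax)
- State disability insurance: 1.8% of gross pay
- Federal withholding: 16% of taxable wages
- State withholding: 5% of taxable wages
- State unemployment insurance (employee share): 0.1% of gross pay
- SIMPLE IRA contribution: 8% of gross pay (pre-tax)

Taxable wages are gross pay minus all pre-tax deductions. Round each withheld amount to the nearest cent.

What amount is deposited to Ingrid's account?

$1374.94

SIMPLE IRA contribution: $2301.47 × 0.08 = $184.12
Taxable wages = $2301.47 − $184.12 = $2117.35
Federal withholding: $2117.35 × 0.16 = $338.78
State withholding: $2117.35 × 0.05 = $105.87
State disability insurance: $2301.47 × 0.018 = $41.43
State unemployment insurance (employee share): $2301.47 × 0.001 = $2.30
Social Security (OASDI): $2301.47 × 0.0645 = $148.44
Dental insurance premium: $105.59
Total deductions = $184.12 + $338.78 + $105.87 + $41.43 + $2.30 + $148.44 + $105.59 = $926.53
Net pay = $2301.47 − $926.53 = $1374.94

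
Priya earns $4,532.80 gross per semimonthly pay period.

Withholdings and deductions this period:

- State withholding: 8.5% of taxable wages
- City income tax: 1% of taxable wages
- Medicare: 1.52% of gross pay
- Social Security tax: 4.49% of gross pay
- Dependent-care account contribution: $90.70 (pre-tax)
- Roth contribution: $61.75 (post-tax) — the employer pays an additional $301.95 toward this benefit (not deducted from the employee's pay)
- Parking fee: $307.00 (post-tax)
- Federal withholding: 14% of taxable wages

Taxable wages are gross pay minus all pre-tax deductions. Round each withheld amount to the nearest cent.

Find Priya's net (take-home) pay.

$2,757.04

Dependent-care account contribution: $90.70
Taxable wages = $4,532.80 − $90.70 = $4,442.10
State withholding: $4,442.10 × 0.085 = $377.58
City income tax: $4,442.10 × 0.01 = $44.42
Federal withholding: $4,442.10 × 0.14 = $621.89
Social Security tax: $4,532.80 × 0.0449 = $203.52
Medicare: $4,532.80 × 0.0152 = $68.90
Roth contribution: $61.75
Parking fee: $307.00
(Employer's $301.95 toward Roth contribution is not withheld from the employee.)
Total deductions = $90.70 + $377.58 + $44.42 + $621.89 + $203.52 + $68.90 + $61.75 + $307.00 = $1,775.76
Net pay = $4,532.80 − $1,775.76 = $2,757.04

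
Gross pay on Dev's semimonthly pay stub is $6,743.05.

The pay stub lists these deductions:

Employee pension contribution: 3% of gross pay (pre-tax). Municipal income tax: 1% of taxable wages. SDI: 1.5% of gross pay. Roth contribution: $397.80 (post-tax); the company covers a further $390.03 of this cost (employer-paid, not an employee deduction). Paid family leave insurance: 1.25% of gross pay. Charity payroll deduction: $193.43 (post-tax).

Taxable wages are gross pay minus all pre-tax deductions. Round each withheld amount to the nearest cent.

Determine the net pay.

Employee pension contribution: $6,743.05 × 0.03 = $202.29
Taxable wages = $6,743.05 − $202.29 = $6,540.76
Municipal income tax: $6,540.76 × 0.01 = $65.41
Paid family leave insurance: $6,743.05 × 0.0125 = $84.29
SDI: $6,743.05 × 0.015 = $101.15
Charity payroll deduction: $193.43
Roth contribution: $397.80
(Employer's $390.03 toward Roth contribution is not withheld from the employee.)
Total deductions = $202.29 + $65.41 + $84.29 + $101.15 + $193.43 + $397.80 = $1,044.37
Net pay = $6,743.05 − $1,044.37 = $5,698.68

$5,698.68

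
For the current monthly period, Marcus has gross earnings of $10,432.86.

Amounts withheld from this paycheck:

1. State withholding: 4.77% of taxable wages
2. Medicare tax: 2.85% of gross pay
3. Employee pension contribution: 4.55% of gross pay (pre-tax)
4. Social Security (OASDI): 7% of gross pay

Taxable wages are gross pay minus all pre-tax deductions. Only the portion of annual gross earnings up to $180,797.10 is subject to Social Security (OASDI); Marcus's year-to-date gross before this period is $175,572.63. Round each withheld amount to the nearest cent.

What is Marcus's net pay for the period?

Employee pension contribution: $10,432.86 × 0.0455 = $474.70
Taxable wages = $10,432.86 − $474.70 = $9,958.16
State withholding: $9,958.16 × 0.0477 = $475.00
Social Security (OASDI): only $180,797.10 − $175,572.63 = $5,224.47 of this check is subject → $5,224.47 × 0.07 = $365.71
Medicare tax: $10,432.86 × 0.0285 = $297.34
Total deductions = $474.70 + $475.00 + $365.71 + $297.34 = $1,612.75
Net pay = $10,432.86 − $1,612.75 = $8,820.11

$8,820.11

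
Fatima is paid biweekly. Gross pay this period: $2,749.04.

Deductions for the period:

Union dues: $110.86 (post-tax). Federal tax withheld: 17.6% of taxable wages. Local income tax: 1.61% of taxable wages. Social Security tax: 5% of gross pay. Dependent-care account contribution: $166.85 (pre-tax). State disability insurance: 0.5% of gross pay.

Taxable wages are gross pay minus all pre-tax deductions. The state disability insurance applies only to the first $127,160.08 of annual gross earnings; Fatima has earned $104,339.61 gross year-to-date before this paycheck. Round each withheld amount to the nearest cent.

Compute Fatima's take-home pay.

$1,824.09

Dependent-care account contribution: $166.85
Taxable wages = $2,749.04 − $166.85 = $2,582.19
Federal tax withheld: $2,582.19 × 0.176 = $454.47
Local income tax: $2,582.19 × 0.0161 = $41.57
State disability insurance: cap not yet reached, full $2,749.04 is subject → $2,749.04 × 0.005 = $13.75
Social Security tax: $2,749.04 × 0.05 = $137.45
Union dues: $110.86
Total deductions = $166.85 + $454.47 + $41.57 + $13.75 + $137.45 + $110.86 = $924.95
Net pay = $2,749.04 − $924.95 = $1,824.09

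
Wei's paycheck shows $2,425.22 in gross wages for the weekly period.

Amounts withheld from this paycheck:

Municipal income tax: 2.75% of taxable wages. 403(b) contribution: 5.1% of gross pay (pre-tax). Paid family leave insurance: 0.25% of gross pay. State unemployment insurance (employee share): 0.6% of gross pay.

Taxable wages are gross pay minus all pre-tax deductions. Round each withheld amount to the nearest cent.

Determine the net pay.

403(b) contribution: $2,425.22 × 0.051 = $123.69
Taxable wages = $2,425.22 − $123.69 = $2,301.53
Municipal income tax: $2,301.53 × 0.0275 = $63.29
State unemployment insurance (employee share): $2,425.22 × 0.006 = $14.55
Paid family leave insurance: $2,425.22 × 0.0025 = $6.06
Total deductions = $123.69 + $63.29 + $14.55 + $6.06 = $207.59
Net pay = $2,425.22 − $207.59 = $2,217.63

$2,217.63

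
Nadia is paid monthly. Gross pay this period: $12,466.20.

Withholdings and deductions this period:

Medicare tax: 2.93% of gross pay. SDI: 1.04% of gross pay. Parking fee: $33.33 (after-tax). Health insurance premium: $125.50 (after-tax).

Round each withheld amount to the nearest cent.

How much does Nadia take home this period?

$11,812.46

SDI: $12,466.20 × 0.0104 = $129.65
Medicare tax: $12,466.20 × 0.0293 = $365.26
Health insurance premium: $125.50
Parking fee: $33.33
Total deductions = $129.65 + $365.26 + $125.50 + $33.33 = $653.74
Net pay = $12,466.20 − $653.74 = $11,812.46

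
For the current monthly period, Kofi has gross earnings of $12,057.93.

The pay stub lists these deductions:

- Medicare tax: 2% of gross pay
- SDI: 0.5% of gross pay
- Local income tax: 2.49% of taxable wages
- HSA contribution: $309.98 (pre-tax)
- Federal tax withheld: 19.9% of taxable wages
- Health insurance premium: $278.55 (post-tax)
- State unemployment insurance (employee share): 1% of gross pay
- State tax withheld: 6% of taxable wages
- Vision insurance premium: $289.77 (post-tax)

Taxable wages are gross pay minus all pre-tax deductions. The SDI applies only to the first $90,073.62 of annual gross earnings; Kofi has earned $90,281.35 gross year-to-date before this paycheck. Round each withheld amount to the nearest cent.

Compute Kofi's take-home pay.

$7,482.65

HSA contribution: $309.98
Taxable wages = $12,057.93 − $309.98 = $11,747.95
Federal tax withheld: $11,747.95 × 0.199 = $2,337.84
Local income tax: $11,747.95 × 0.0249 = $292.52
State tax withheld: $11,747.95 × 0.06 = $704.88
SDI: annual cap $90,073.62 already reached (YTD $90,281.35), so $0.00
State unemployment insurance (employee share): $12,057.93 × 0.01 = $120.58
Medicare tax: $12,057.93 × 0.02 = $241.16
Vision insurance premium: $289.77
Health insurance premium: $278.55
Total deductions = $309.98 + $2,337.84 + $292.52 + $704.88 + $0.00 + $120.58 + $241.16 + $289.77 + $278.55 = $4,575.28
Net pay = $12,057.93 − $4,575.28 = $7,482.65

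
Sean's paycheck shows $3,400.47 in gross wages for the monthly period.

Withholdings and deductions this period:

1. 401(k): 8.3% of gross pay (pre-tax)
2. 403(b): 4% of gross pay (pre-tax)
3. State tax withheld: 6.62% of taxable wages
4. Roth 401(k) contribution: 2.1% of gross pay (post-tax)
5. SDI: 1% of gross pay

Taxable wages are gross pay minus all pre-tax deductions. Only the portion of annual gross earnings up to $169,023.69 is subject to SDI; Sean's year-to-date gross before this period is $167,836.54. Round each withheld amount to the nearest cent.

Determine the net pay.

$2,701.51

403(b): $3,400.47 × 0.04 = $136.02
401(k): $3,400.47 × 0.083 = $282.24
Pre-tax total = $136.02 + $282.24 = $418.26
Taxable wages = $3,400.47 − $418.26 = $2,982.21
State tax withheld: $2,982.21 × 0.0662 = $197.42
SDI: only $169,023.69 − $167,836.54 = $1,187.15 of this check is subject → $1,187.15 × 0.01 = $11.87
Roth 401(k) contribution: $3,400.47 × 0.021 = $71.41
Total deductions = $136.02 + $282.24 + $197.42 + $11.87 + $71.41 = $698.96
Net pay = $3,400.47 − $698.96 = $2,701.51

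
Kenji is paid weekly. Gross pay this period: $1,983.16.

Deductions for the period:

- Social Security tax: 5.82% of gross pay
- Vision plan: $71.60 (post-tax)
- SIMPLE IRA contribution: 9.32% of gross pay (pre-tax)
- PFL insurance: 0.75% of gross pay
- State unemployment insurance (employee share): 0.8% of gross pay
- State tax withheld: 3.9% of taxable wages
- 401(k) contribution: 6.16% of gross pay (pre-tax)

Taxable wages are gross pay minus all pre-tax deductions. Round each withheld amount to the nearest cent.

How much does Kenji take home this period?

$1,393.04

401(k) contribution: $1,983.16 × 0.0616 = $122.16
SIMPLE IRA contribution: $1,983.16 × 0.0932 = $184.83
Pre-tax total = $122.16 + $184.83 = $306.99
Taxable wages = $1,983.16 − $306.99 = $1,676.17
State tax withheld: $1,676.17 × 0.039 = $65.37
Social Security tax: $1,983.16 × 0.0582 = $115.42
PFL insurance: $1,983.16 × 0.0075 = $14.87
State unemployment insurance (employee share): $1,983.16 × 0.008 = $15.87
Vision plan: $71.60
Total deductions = $122.16 + $184.83 + $65.37 + $115.42 + $14.87 + $15.87 + $71.60 = $590.12
Net pay = $1,983.16 − $590.12 = $1,393.04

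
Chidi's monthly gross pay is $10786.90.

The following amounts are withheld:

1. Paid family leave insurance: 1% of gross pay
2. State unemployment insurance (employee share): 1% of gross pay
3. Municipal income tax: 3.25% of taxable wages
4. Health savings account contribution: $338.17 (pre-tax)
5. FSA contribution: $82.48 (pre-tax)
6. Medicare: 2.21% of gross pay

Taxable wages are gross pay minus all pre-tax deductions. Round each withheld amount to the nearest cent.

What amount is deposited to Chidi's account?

$9575.22

Health savings account contribution: $338.17
FSA contribution: $82.48
Pre-tax total = $338.17 + $82.48 = $420.65
Taxable wages = $10786.90 − $420.65 = $10366.25
Municipal income tax: $10366.25 × 0.0325 = $336.90
Paid family leave insurance: $10786.90 × 0.01 = $107.87
Medicare: $10786.90 × 0.0221 = $238.39
State unemployment insurance (employee share): $10786.90 × 0.01 = $107.87
Total deductions = $338.17 + $82.48 + $336.90 + $107.87 + $238.39 + $107.87 = $1211.68
Net pay = $10786.90 − $1211.68 = $9575.22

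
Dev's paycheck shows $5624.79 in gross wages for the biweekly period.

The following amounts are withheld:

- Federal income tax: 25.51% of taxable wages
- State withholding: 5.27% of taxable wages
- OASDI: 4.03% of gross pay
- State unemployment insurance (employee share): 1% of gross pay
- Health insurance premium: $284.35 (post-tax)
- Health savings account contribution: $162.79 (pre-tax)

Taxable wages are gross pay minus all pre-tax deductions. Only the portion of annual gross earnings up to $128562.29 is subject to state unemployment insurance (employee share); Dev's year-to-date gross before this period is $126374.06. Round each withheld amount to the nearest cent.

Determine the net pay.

Health savings account contribution: $162.79
Taxable wages = $5624.79 − $162.79 = $5462.00
State withholding: $5462.00 × 0.0527 = $287.85
Federal income tax: $5462.00 × 0.2551 = $1393.36
State unemployment insurance (employee share): only $128562.29 − $126374.06 = $2188.23 of this check is subject → $2188.23 × 0.01 = $21.88
OASDI: $5624.79 × 0.0403 = $226.68
Health insurance premium: $284.35
Total deductions = $162.79 + $287.85 + $1393.36 + $21.88 + $226.68 + $284.35 = $2376.91
Net pay = $5624.79 − $2376.91 = $3247.88

$3247.88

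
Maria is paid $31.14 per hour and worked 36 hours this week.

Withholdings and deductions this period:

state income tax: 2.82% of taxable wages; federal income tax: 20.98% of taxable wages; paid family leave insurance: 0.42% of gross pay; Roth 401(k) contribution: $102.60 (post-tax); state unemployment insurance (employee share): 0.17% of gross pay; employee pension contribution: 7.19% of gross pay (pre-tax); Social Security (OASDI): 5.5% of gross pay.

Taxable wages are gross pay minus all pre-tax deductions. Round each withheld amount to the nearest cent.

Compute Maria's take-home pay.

Gross pay: 36 × $31.14 = $1121.04
Employee pension contribution: $1121.04 × 0.0719 = $80.60
Taxable wages = $1121.04 − $80.60 = $1040.44
State income tax: $1040.44 × 0.0282 = $29.34
Federal income tax: $1040.44 × 0.2098 = $218.28
State unemployment insurance (employee share): $1121.04 × 0.0017 = $1.91
Social Security (OASDI): $1121.04 × 0.055 = $61.66
Paid family leave insurance: $1121.04 × 0.0042 = $4.71
Roth 401(k) contribution: $102.60
Total deductions = $80.60 + $29.34 + $218.28 + $1.91 + $61.66 + $4.71 + $102.60 = $499.10
Net pay = $1121.04 − $499.10 = $621.94

$621.94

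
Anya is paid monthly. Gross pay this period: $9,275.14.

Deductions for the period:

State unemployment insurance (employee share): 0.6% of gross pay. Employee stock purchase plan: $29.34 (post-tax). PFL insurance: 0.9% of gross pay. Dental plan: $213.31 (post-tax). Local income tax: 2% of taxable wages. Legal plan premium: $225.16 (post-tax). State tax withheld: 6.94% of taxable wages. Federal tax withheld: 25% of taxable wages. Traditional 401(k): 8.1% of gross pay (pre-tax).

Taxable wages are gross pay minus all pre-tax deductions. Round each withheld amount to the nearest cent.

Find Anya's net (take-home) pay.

Traditional 401(k): $9,275.14 × 0.081 = $751.29
Taxable wages = $9,275.14 − $751.29 = $8,523.85
Local income tax: $8,523.85 × 0.02 = $170.48
Federal tax withheld: $8,523.85 × 0.25 = $2,130.96
State tax withheld: $8,523.85 × 0.0694 = $591.56
State unemployment insurance (employee share): $9,275.14 × 0.006 = $55.65
PFL insurance: $9,275.14 × 0.009 = $83.48
Dental plan: $213.31
Legal plan premium: $225.16
Employee stock purchase plan: $29.34
Total deductions = $751.29 + $170.48 + $2,130.96 + $591.56 + $55.65 + $83.48 + $213.31 + $225.16 + $29.34 = $4,251.23
Net pay = $9,275.14 − $4,251.23 = $5,023.91

$5,023.91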